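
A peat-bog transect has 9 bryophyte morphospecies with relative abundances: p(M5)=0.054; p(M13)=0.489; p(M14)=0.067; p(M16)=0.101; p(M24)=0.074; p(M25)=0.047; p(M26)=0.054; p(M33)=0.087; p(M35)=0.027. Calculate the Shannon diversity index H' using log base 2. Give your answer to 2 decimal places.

Each pᵢ log₂ pᵢ term (working shown to 4 dp, full precision carried): 0.054×(-4.2109)=-0.2274, 0.489×(-1.0321)=-0.5047, 0.067×(-3.8997)=-0.2613, 0.101×(-3.3076)=-0.3341, 0.074×(-3.7563)=-0.2780, 0.047×(-4.4112)=-0.2073, 0.054×(-4.2109)=-0.2274, 0.087×(-3.5228)=-0.3065, 0.027×(-5.2109)=-0.1407.
Sum = -2.4873, so H' = 2.49.

2.49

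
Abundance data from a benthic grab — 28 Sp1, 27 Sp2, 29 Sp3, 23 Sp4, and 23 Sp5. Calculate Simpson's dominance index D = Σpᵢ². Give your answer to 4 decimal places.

Total N = 28+27+29+23+23 = 130, so the proportions are 0.215385, 0.207692, 0.223077, 0.176923, 0.176923 (working shown to 6 dp, full precision carried).
D = 0.215385² + 0.207692² + 0.223077² + 0.176923² + 0.176923² = 0.046391 + 0.043136 + 0.049763 + 0.031302 + 0.031302 = 0.201893.
To 4 decimal places, D = 0.2019.

0.2019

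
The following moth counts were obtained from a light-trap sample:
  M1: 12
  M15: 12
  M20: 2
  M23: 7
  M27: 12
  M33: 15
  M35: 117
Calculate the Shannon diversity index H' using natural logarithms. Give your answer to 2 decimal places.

1.21

Total N = 12+12+2+7+12+15+117 = 177, so the proportions are 0.0678, 0.0678, 0.0113, 0.0395, 0.0678, 0.0847, 0.661 (working shown to 4 dp, full precision carried).
Each pᵢ ln pᵢ term: 0.0678×(-2.6912)=-0.1825, 0.0678×(-2.6912)=-0.1825, 0.0113×(-4.4830)=-0.0507, 0.0395×(-3.2302)=-0.1277, 0.0678×(-2.6912)=-0.1825, 0.0847×(-2.4681)=-0.2092, 0.661×(-0.4140)=-0.2736.
Sum = -1.2086, so H' = 1.21.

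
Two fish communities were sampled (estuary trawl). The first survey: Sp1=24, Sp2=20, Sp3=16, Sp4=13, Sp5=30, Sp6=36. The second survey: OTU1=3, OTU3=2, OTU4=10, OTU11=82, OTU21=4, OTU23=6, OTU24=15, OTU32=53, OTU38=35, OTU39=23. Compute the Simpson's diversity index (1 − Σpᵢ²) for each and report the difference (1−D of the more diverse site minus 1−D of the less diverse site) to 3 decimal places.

0.029

The first survey: N=139, proportions 0.17266, 0.14388, 0.11511, 0.09353, 0.21583, 0.25899, giving 1−D = 0.81383 (working shown to 5 dp, full precision carried).
The second survey: N=233, proportions 0.01288, 0.00858, 0.04292, 0.35193, 0.01717, 0.02575, 0.06438, 0.22747, 0.15021, 0.09871, giving 1−D = 0.78491.
Difference = |0.81383 − 0.78491| = 0.02892, i.e. 0.029 to 3 decimal places.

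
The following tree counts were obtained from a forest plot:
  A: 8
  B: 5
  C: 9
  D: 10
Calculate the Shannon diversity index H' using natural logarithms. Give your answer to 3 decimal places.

1.357

Total N = 8+5+9+10 = 32, so the proportions are 0.25, 0.15625, 0.28125, 0.3125 (working shown to 5 dp, full precision carried).
Each pᵢ ln pᵢ term: 0.25×(-1.38629)=-0.34657, 0.15625×(-1.85630)=-0.29005, 0.28125×(-1.26851)=-0.35677, 0.3125×(-1.16315)=-0.36348.
Sum = -1.35687, so H' = 1.357.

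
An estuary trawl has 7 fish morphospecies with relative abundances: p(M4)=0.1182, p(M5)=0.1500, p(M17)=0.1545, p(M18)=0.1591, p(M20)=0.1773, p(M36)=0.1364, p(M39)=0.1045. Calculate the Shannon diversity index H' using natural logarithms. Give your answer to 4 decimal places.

Each pᵢ ln pᵢ term (working shown to 6 dp, full precision carried): 0.1182×(-2.135377)=-0.252402, 0.15×(-1.897120)=-0.284568, 0.1545×(-1.867561)=-0.288538, 0.1591×(-1.838222)=-0.292461, 0.1773×(-1.729912)=-0.306713, 0.1364×(-1.992164)=-0.271731, 0.1045×(-2.258568)=-0.236020.
Sum = -1.932434, so H' = 1.9324.

1.9324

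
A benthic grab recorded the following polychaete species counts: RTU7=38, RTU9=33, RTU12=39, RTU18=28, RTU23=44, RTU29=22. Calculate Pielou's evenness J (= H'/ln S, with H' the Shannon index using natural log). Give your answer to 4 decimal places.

Total N = 38+33+39+28+44+22 = 204, so the proportions are 0.186275, 0.161765, 0.191176, 0.137255, 0.215686, 0.107843 (working shown to 6 dp, full precision carried).
H' = −Σ pᵢ ln pᵢ = −((-0.313041) + (-0.294673) + (-0.316313) + (-0.272577) + (-0.330848) + (-0.240175)) = 1.767625.
With S = 6 species, ln S = 1.791759, so J = 1.767625/1.791759 = 0.986530, i.e. 0.9865 to 4 decimal places.

0.9865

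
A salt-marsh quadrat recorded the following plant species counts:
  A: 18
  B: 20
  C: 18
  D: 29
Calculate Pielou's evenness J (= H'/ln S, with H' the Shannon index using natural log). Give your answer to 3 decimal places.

0.984

Total N = 18+20+18+29 = 85, so the proportions are 0.21176, 0.23529, 0.21176, 0.34118 (working shown to 5 dp, full precision carried).
H' = −Σ pᵢ ln pᵢ = −((-0.32872) + (-0.34045) + (-0.32872) + (-0.36689)) = 1.36477.
With S = 4 species, ln S = 1.38629, so J = 1.36477/1.38629 = 0.98448, i.e. 0.984 to 3 decimal places.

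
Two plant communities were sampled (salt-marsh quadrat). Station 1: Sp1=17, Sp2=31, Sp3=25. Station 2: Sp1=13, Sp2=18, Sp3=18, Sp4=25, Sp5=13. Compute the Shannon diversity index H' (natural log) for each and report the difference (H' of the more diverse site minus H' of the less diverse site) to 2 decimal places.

Station 1: N=73, proportions 0.23288, 0.42466, 0.34247, giving H' = 1.07005 (working shown to 5 dp, full precision carried).
Station 2: N=87, proportions 0.14943, 0.2069, 0.2069, 0.28736, 0.14943, giving H' = 1.57839.
Difference = |1.07005 − 1.57839| = 0.50834, i.e. 0.51 to 2 decimal places.

0.51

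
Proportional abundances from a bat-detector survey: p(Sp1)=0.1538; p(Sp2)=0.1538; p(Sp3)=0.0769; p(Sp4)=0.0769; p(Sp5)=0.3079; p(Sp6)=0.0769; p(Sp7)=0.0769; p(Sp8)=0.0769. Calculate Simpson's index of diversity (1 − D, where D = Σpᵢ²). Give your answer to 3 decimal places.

0.828

D = 0.1538² + 0.1538² + 0.0769² + 0.0769² + 0.3079² + 0.0769² + 0.0769² + 0.0769² = 0.02365 + 0.02365 + 0.00591 + 0.00591 + 0.09480 + 0.00591 + 0.00591 + 0.00591 = 0.17168 (working shown to 5 dp, full precision carried).
So 1 − D = 0.82832, i.e. 0.828 to 3 decimal places.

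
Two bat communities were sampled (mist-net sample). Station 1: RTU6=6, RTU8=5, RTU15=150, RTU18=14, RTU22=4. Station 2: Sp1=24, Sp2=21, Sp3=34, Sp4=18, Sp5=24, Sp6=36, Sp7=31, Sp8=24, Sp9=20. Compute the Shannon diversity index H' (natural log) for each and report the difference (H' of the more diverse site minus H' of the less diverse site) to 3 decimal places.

Station 1: N=179, proportions 0.03352, 0.02793, 0.83799, 0.07821, 0.02235, giving H' = 0.64613 (working shown to 5 dp, full precision carried).
Station 2: N=232, proportions 0.10345, 0.09052, 0.14655, 0.07759, 0.10345, 0.15517, 0.13362, 0.10345, 0.08621, giving H' = 2.17065.
Difference = |0.64613 − 2.17065| = 1.52452, i.e. 1.525 to 3 decimal places.

1.525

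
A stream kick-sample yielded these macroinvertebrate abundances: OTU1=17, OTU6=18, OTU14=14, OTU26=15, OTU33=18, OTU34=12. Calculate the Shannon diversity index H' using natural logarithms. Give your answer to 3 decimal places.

1.782

Total N = 17+18+14+15+18+12 = 94, so the proportions are 0.18085, 0.19149, 0.14894, 0.15957, 0.19149, 0.12766 (working shown to 5 dp, full precision carried).
Each pᵢ ln pᵢ term: 0.18085×(-1.71008)=-0.30927, 0.19149×(-1.65292)=-0.31652, 0.14894×(-1.90424)=-0.28361, 0.15957×(-1.83524)=-0.29286, 0.19149×(-1.65292)=-0.31652, 0.12766×(-2.05839)=-0.26277.
Sum = -1.78155, so H' = 1.782.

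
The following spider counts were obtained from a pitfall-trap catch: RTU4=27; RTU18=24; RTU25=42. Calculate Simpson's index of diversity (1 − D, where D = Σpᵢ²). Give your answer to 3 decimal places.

0.645

Total N = 27+24+42 = 93, so the proportions are 0.29032, 0.25806, 0.45161 (working shown to 5 dp, full precision carried).
D = 0.29032² + 0.25806² + 0.45161² = 0.08429 + 0.06660 + 0.20395 = 0.35484.
So 1 − D = 0.64516, i.e. 0.645 to 3 decimal places.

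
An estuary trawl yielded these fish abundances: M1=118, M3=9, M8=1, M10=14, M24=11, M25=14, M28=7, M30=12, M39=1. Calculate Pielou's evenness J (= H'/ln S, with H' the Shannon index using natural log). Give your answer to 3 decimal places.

0.613

Total N = 118+9+1+14+11+14+7+12+1 = 187, so the proportions are 0.63102, 0.04813, 0.00535, 0.07487, 0.05882, 0.07487, 0.03743, 0.06417, 0.00535 (working shown to 5 dp, full precision carried).
H' = −Σ pᵢ ln pᵢ = −((-0.29053) + (-0.14602) + (-0.02797) + (-0.19406) + (-0.16666) + (-0.19406) + (-0.12298) + (-0.17623) + (-0.02797)) = 1.34647.
With S = 9 species, ln S = 2.19722, so J = 1.34647/2.19722 = 0.61281, i.e. 0.613 to 3 decimal places.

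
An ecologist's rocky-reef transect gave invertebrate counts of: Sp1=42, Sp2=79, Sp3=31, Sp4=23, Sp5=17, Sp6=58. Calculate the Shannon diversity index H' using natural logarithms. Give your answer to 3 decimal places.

1.664

Total N = 42+79+31+23+17+58 = 250, so the proportions are 0.168, 0.316, 0.124, 0.092, 0.068, 0.232 (working shown to 5 dp, full precision carried).
Each pᵢ ln pᵢ term: 0.168×(-1.78379)=-0.29968, 0.316×(-1.15201)=-0.36404, 0.124×(-2.08747)=-0.25885, 0.092×(-2.38597)=-0.21951, 0.068×(-2.68825)=-0.18280, 0.232×(-1.46102)=-0.33896.
Sum = -1.66383, so H' = 1.664.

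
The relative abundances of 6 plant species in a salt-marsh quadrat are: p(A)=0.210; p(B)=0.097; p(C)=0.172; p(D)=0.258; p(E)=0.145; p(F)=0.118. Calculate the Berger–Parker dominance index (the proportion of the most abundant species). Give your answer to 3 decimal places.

0.258

The largest proportion is 0.258, i.e. d = 0.258 to 3 decimal places.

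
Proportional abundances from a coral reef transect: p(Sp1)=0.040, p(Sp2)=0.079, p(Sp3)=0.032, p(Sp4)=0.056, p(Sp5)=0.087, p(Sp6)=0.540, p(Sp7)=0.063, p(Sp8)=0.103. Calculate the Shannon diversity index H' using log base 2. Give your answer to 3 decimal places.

Each pᵢ log₂ pᵢ term (working shown to 5 dp, full precision carried): 0.04×(-4.64386)=-0.18575, 0.079×(-3.66200)=-0.28930, 0.032×(-4.96578)=-0.15891, 0.056×(-4.15843)=-0.23287, 0.087×(-3.52284)=-0.30649, 0.54×(-0.88897)=-0.48004, 0.063×(-3.98850)=-0.25128, 0.103×(-3.27928)=-0.33777.
Sum = -2.24240, so H' = 2.242.

2.242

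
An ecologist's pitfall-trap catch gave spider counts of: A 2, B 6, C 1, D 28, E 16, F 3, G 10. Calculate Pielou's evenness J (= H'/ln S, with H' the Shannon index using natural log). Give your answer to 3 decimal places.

0.782

Total N = 2+6+1+28+16+3+10 = 66, so the proportions are 0.0303, 0.09091, 0.01515, 0.42424, 0.24242, 0.04545, 0.15152 (working shown to 5 dp, full precision carried).
H' = −Σ pᵢ ln pᵢ = −((-0.10595) + (-0.21799) + (-0.06348) + (-0.36377) + (-0.34353) + (-0.14050) + (-0.28592)) = 1.52114.
With S = 7 species, ln S = 1.94591, so J = 1.52114/1.94591 = 0.78171, i.e. 0.782 to 3 decimal places.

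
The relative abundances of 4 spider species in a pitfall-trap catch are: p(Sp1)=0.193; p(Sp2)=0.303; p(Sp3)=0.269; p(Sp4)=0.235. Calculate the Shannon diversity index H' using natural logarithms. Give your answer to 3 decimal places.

1.373

Each pᵢ ln pᵢ term (working shown to 5 dp, full precision carried): 0.193×(-1.64507)=-0.31750, 0.303×(-1.19402)=-0.36179, 0.269×(-1.31304)=-0.35321, 0.235×(-1.44817)=-0.34032.
Sum = -1.37282, so H' = 1.373.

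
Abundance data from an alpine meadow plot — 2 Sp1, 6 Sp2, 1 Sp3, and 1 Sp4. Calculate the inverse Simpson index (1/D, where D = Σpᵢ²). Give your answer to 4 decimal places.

Total N = 2+6+1+1 = 10, so the proportions are 0.2, 0.6, 0.1, 0.1 (working shown to 7 dp, full precision carried).
D = 0.2² + 0.6² + 0.1² + 0.1² = 0.0400000 + 0.3600000 + 0.0100000 + 0.0100000 = 0.4200000.
So 1/D = 2.380952, i.e. 2.3810 to 4 decimal places.

2.3810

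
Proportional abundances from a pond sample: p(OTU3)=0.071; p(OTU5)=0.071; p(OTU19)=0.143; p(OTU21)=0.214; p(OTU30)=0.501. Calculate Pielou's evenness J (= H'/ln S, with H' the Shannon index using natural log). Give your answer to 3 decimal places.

H' = −Σ pᵢ ln pᵢ = −((-0.18780) + (-0.18780) + (-0.27812) + (-0.32994) + (-0.34627)) = 1.32993 (working shown to 5 dp, full precision carried).
With S = 5 species, ln S = 1.60944, so J = 1.32993/1.60944 = 0.82633, i.e. 0.826 to 3 decimal places.

0.826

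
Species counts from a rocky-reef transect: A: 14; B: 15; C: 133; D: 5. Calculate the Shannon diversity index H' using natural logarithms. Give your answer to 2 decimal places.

Total N = 14+15+133+5 = 167, so the proportions are 0.0838, 0.0898, 0.7964, 0.0299 (working shown to 4 dp, full precision carried).
Each pᵢ ln pᵢ term: 0.0838×(-2.4789)=-0.2078, 0.0898×(-2.4099)=-0.2165, 0.7964×(-0.2276)=-0.1813, 0.0299×(-3.5086)=-0.1050.
Sum = -0.7106, so H' = 0.71.

0.71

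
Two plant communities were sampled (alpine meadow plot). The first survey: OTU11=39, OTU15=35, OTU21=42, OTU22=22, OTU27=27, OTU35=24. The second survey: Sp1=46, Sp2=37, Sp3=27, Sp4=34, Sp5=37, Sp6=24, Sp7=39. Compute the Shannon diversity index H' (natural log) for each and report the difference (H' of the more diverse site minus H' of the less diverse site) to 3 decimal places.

0.163

The first survey: N=189, proportions 0.20635, 0.18519, 0.22222, 0.1164, 0.14286, 0.12698, giving H' = 1.76258 (working shown to 5 dp, full precision carried).
The second survey: N=244, proportions 0.18852, 0.15164, 0.11066, 0.13934, 0.15164, 0.09836, 0.15984, giving H' = 1.92601.
Difference = |1.76258 − 1.92601| = 0.16343, i.e. 0.163 to 3 decimal places.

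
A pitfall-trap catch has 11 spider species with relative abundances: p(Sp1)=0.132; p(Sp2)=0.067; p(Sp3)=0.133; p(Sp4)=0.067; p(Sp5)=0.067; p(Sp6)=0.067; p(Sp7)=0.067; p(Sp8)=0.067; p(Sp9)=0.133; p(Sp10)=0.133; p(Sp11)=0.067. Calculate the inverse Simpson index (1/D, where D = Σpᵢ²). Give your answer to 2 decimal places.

D = 0.132² + 0.067² + 0.133² + 0.067² + 0.067² + 0.067² + 0.067² + 0.067² + 0.133² + 0.133² + 0.067² = 0.017424 + 0.004489 + 0.017689 + 0.004489 + 0.004489 + 0.004489 + 0.004489 + 0.004489 + 0.017689 + 0.017689 + 0.004489 = 0.101914 (working shown to 6 dp, full precision carried).
So 1/D = 9.8122, i.e. 9.81 to 2 decimal places.

9.81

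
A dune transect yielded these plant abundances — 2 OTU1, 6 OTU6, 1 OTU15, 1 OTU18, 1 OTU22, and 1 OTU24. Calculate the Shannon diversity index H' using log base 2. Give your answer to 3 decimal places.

2.126

Total N = 2+6+1+1+1+1 = 12, so the proportions are 0.16667, 0.5, 0.08333, 0.08333, 0.08333, 0.08333 (working shown to 5 dp, full precision carried).
Each pᵢ log₂ pᵢ term: 0.16667×(-2.58496)=-0.43083, 0.5×(-1.00000)=-0.50000, 0.08333×(-3.58496)=-0.29875, 0.08333×(-3.58496)=-0.29875, 0.08333×(-3.58496)=-0.29875, 0.08333×(-3.58496)=-0.29875.
Sum = -2.12581, so H' = 2.126.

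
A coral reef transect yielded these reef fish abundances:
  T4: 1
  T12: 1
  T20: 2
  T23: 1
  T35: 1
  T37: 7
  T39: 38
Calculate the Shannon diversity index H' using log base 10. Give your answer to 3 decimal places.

Total N = 1+1+2+1+1+7+38 = 51, so the proportions are 0.01961, 0.01961, 0.03922, 0.01961, 0.01961, 0.13725, 0.7451 (working shown to 5 dp, full precision carried).
Each pᵢ log₁₀ pᵢ term: 0.01961×(-1.70757)=-0.03348, 0.01961×(-1.70757)=-0.03348, 0.03922×(-1.40654)=-0.05516, 0.01961×(-1.70757)=-0.03348, 0.01961×(-1.70757)=-0.03348, 0.13725×(-0.86247)=-0.11838, 0.7451×(-0.12779)=-0.09521.
Sum = -0.40268, so H' = 0.403.

0.403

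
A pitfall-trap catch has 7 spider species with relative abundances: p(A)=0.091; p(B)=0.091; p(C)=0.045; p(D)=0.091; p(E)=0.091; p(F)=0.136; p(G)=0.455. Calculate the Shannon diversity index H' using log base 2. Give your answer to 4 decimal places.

Each pᵢ log₂ pᵢ term (working shown to 6 dp, full precision carried): 0.091×(-3.457990)=-0.314677, 0.091×(-3.457990)=-0.314677, 0.045×(-4.473931)=-0.201327, 0.091×(-3.457990)=-0.314677, 0.091×(-3.457990)=-0.314677, 0.136×(-2.878321)=-0.391452, 0.455×(-1.136062)=-0.516908.
Sum = -2.368395, so H' = 2.3684.

2.3684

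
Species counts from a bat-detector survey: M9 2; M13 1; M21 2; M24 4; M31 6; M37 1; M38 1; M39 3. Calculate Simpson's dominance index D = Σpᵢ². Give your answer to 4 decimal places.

0.1800

Total N = 2+1+2+4+6+1+1+3 = 20, so the proportions are 0.1, 0.05, 0.1, 0.2, 0.3, 0.05, 0.05, 0.15 (working shown to 6 dp, full precision carried).
D = 0.1² + 0.05² + 0.1² + 0.2² + 0.3² + 0.05² + 0.05² + 0.15² = 0.010000 + 0.002500 + 0.010000 + 0.040000 + 0.090000 + 0.002500 + 0.002500 + 0.022500 = 0.180000.
To 4 decimal places, D = 0.1800.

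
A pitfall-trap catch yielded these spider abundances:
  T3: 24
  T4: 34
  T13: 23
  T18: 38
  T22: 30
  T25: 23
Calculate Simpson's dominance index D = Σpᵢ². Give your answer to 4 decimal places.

Total N = 24+34+23+38+30+23 = 172, so the proportions are 0.139535, 0.197674, 0.133721, 0.22093, 0.174419, 0.133721 (working shown to 6 dp, full precision carried).
D = 0.139535² + 0.197674² + 0.133721² + 0.22093² + 0.174419² + 0.133721² = 0.019470 + 0.039075 + 0.017881 + 0.048810 + 0.030422 + 0.017881 = 0.173540.
To 4 decimal places, D = 0.1735.

0.1735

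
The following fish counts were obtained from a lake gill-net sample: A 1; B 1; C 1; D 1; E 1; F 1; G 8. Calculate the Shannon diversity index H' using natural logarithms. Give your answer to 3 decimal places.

Total N = 1+1+1+1+1+1+8 = 14, so the proportions are 0.07143, 0.07143, 0.07143, 0.07143, 0.07143, 0.07143, 0.57143 (working shown to 5 dp, full precision carried).
Each pᵢ ln pᵢ term: 0.07143×(-2.63906)=-0.18850, 0.07143×(-2.63906)=-0.18850, 0.07143×(-2.63906)=-0.18850, 0.07143×(-2.63906)=-0.18850, 0.07143×(-2.63906)=-0.18850, 0.07143×(-2.63906)=-0.18850, 0.57143×(-0.55962)=-0.31978.
Sum = -1.45081, so H' = 1.451.

1.451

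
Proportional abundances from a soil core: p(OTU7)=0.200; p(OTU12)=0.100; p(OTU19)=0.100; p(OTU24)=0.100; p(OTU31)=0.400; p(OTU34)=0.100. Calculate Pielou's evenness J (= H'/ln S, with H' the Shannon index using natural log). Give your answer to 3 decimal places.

0.898

H' = −Σ pᵢ ln pᵢ = −((-0.32189) + (-0.23026) + (-0.23026) + (-0.23026) + (-0.36652) + (-0.23026)) = 1.60944 (working shown to 5 dp, full precision carried).
With S = 6 species, ln S = 1.79176, so J = 1.60944/1.79176 = 0.89824, i.e. 0.898 to 3 decimal places.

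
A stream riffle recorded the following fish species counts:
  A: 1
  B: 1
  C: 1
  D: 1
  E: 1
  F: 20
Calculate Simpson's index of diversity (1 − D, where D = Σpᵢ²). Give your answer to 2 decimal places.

0.35

Total N = 1+1+1+1+1+20 = 25, so the proportions are 0.04, 0.04, 0.04, 0.04, 0.04, 0.8 (working shown to 4 dp, full precision carried).
D = 0.04² + 0.04² + 0.04² + 0.04² + 0.04² + 0.8² = 0.0016 + 0.0016 + 0.0016 + 0.0016 + 0.0016 + 0.6400 = 0.6480.
So 1 − D = 0.3520, i.e. 0.35 to 2 decimal places.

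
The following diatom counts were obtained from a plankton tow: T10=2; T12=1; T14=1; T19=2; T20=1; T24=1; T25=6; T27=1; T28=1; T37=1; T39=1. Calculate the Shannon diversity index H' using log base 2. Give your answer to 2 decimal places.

3.09

Total N = 2+1+1+2+1+1+6+1+1+1+1 = 18, so the proportions are 0.1111, 0.0556, 0.0556, 0.1111, 0.0556, 0.0556, 0.3333, 0.0556, 0.0556, 0.0556, 0.0556 (working shown to 4 dp, full precision carried).
Each pᵢ log₂ pᵢ term: 0.1111×(-3.1699)=-0.3522, 0.0556×(-4.1699)=-0.2317, 0.0556×(-4.1699)=-0.2317, 0.1111×(-3.1699)=-0.3522, 0.0556×(-4.1699)=-0.2317, 0.0556×(-4.1699)=-0.2317, 0.3333×(-1.5850)=-0.5283, 0.0556×(-4.1699)=-0.2317, 0.0556×(-4.1699)=-0.2317, 0.0556×(-4.1699)=-0.2317, 0.0556×(-4.1699)=-0.2317.
Sum = -3.0860, so H' = 3.09.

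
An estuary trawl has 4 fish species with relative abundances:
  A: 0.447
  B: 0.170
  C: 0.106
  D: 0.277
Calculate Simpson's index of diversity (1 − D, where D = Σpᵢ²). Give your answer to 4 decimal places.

D = 0.447² + 0.17² + 0.106² + 0.277² = 0.199809 + 0.028900 + 0.011236 + 0.076729 = 0.316674 (working shown to 6 dp, full precision carried).
So 1 − D = 0.683326, i.e. 0.6833 to 4 decimal places.

0.6833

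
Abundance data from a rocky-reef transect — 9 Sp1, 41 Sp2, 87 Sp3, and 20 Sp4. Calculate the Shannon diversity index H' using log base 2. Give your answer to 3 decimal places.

1.593

Total N = 9+41+87+20 = 157, so the proportions are 0.05732, 0.26115, 0.55414, 0.12739 (working shown to 5 dp, full precision carried).
Each pᵢ log₂ pᵢ term: 0.05732×(-4.12470)=-0.23645, 0.26115×(-1.93707)=-0.50586, 0.55414×(-0.85168)=-0.47195, 0.12739×(-2.97269)=-0.37869.
Sum = -1.59294, so H' = 1.593.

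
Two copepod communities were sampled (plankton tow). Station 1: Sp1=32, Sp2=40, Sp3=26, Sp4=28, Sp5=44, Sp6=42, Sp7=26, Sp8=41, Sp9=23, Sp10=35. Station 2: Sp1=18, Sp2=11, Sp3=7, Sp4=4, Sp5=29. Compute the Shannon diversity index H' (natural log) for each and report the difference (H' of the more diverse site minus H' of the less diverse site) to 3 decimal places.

Station 1: N=337, proportions 0.09496, 0.11869, 0.07715, 0.08309, 0.13056, 0.12463, 0.07715, 0.12166, 0.06825, 0.10386, giving H' = 2.27861 (working shown to 5 dp, full precision carried).
Station 2: N=69, proportions 0.26087, 0.15942, 0.10145, 0.05797, 0.42029, giving H' = 1.40481.
Difference = |2.27861 − 1.40481| = 0.87380, i.e. 0.874 to 3 decimal places.

0.874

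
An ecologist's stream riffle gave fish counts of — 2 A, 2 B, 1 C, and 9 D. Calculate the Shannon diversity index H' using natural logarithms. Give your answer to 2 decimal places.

1.03

Total N = 2+2+1+9 = 14, so the proportions are 0.1429, 0.1429, 0.0714, 0.6429 (working shown to 4 dp, full precision carried).
Each pᵢ ln pᵢ term: 0.1429×(-1.9459)=-0.2780, 0.1429×(-1.9459)=-0.2780, 0.0714×(-2.6391)=-0.1885, 0.6429×(-0.4418)=-0.2840.
Sum = -1.0285, so H' = 1.03.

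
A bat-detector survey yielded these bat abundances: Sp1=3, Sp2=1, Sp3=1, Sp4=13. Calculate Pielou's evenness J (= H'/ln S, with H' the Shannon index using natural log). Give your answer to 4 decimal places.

Total N = 3+1+1+13 = 18, so the proportions are 0.166667, 0.055556, 0.055556, 0.722222 (working shown to 6 dp, full precision carried).
H' = −Σ pᵢ ln pᵢ = −((-0.298627) + (-0.160576) + (-0.160576) + (-0.235027)) = 0.854806.
With S = 4 species, ln S = 1.386294, so J = 0.854806/1.386294 = 0.616612, i.e. 0.6166 to 4 decimal places.

0.6166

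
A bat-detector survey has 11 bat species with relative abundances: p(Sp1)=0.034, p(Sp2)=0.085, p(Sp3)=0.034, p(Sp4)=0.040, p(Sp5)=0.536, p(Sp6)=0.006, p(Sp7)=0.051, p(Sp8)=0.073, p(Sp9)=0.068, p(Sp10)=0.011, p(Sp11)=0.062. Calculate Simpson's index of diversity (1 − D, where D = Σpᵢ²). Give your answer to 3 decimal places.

0.685

D = 0.034² + 0.085² + 0.034² + 0.04² + 0.536² + 0.006² + 0.051² + 0.073² + 0.068² + 0.011² + 0.062² = 0.00116 + 0.00723 + 0.00116 + 0.00160 + 0.28730 + 0.00004 + 0.00260 + 0.00533 + 0.00462 + 0.00012 + 0.00384 = 0.31499 (working shown to 5 dp, full precision carried).
So 1 − D = 0.68501, i.e. 0.685 to 3 decimal places.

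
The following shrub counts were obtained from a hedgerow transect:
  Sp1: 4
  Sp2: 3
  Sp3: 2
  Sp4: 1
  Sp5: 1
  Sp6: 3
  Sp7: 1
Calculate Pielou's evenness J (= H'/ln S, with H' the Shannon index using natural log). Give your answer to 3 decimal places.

Total N = 4+3+2+1+1+3+1 = 15, so the proportions are 0.26667, 0.2, 0.13333, 0.06667, 0.06667, 0.2, 0.06667 (working shown to 5 dp, full precision carried).
H' = −Σ pᵢ ln pᵢ = −((-0.35247) + (-0.32189) + (-0.26865) + (-0.18054) + (-0.18054) + (-0.32189) + (-0.18054)) = 1.80651.
With S = 7 species, ln S = 1.94591, so J = 1.80651/1.94591 = 0.92836, i.e. 0.928 to 3 decimal places.

0.928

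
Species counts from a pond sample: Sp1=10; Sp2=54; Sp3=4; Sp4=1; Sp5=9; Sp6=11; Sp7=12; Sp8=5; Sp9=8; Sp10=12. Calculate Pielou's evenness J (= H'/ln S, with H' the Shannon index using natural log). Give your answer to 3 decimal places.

Total N = 10+54+4+1+9+11+12+5+8+12 = 126, so the proportions are 0.07937, 0.42857, 0.03175, 0.00794, 0.07143, 0.0873, 0.09524, 0.03968, 0.06349, 0.09524 (working shown to 5 dp, full precision carried).
H' = −Σ pᵢ ln pᵢ = −((-0.20109) + (-0.36313) + (-0.10952) + (-0.03838) + (-0.18850) + (-0.21288) + (-0.22394) + (-0.12805) + (-0.17504) + (-0.22394)) = 1.86447.
With S = 10 species, ln S = 2.30259, so J = 1.86447/2.30259 = 0.80973, i.e. 0.810 to 3 decimal places.

0.810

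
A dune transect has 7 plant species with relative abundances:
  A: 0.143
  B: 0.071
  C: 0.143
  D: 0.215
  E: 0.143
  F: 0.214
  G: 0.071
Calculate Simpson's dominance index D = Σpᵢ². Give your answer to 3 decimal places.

D = 0.143² + 0.071² + 0.143² + 0.215² + 0.143² + 0.214² + 0.071² = 0.02045 + 0.00504 + 0.02045 + 0.04622 + 0.02045 + 0.04580 + 0.00504 = 0.16345 (working shown to 5 dp, full precision carried).
To 3 decimal places, D = 0.163.

0.163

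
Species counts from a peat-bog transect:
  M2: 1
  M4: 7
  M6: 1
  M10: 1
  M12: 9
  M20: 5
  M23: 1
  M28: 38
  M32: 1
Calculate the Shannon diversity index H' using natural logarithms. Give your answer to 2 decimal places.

1.35

Total N = 1+7+1+1+9+5+1+38+1 = 64, so the proportions are 0.0156, 0.1094, 0.0156, 0.0156, 0.1406, 0.0781, 0.0156, 0.5938, 0.0156 (working shown to 4 dp, full precision carried).
Each pᵢ ln pᵢ term: 0.0156×(-4.1589)=-0.0650, 0.1094×(-2.2130)=-0.2420, 0.0156×(-4.1589)=-0.0650, 0.0156×(-4.1589)=-0.0650, 0.1406×(-1.9617)=-0.2759, 0.0781×(-2.5494)=-0.1992, 0.0156×(-4.1589)=-0.0650, 0.5938×(-0.5213)=-0.3095, 0.0156×(-4.1589)=-0.0650.
Sum = -1.3515, so H' = 1.35.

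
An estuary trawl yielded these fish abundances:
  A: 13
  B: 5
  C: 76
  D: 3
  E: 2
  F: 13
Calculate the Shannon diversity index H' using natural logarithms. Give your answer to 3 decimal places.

1.071

Total N = 13+5+76+3+2+13 = 112, so the proportions are 0.11607, 0.04464, 0.67857, 0.02679, 0.01786, 0.11607 (working shown to 5 dp, full precision carried).
Each pᵢ ln pᵢ term: 0.11607×(-2.15355)=-0.24997, 0.04464×(-3.10906)=-0.13880, 0.67857×(-0.38777)=-0.26313, 0.02679×(-3.61989)=-0.09696, 0.01786×(-4.02535)=-0.07188, 0.11607×(-2.15355)=-0.24997.
Sum = -1.07070, so H' = 1.071.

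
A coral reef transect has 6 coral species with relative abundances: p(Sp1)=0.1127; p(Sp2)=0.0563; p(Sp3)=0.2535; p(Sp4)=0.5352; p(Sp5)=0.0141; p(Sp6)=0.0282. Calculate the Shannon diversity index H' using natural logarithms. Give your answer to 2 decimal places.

1.25

Each pᵢ ln pᵢ term (working shown to 4 dp, full precision carried): 0.1127×(-2.1830)=-0.2460, 0.0563×(-2.8771)=-0.1620, 0.2535×(-1.3724)=-0.3479, 0.5352×(-0.6251)=-0.3346, 0.0141×(-4.2616)=-0.0601, 0.0282×(-3.5684)=-0.1006.
Sum = -1.2512, so H' = 1.25.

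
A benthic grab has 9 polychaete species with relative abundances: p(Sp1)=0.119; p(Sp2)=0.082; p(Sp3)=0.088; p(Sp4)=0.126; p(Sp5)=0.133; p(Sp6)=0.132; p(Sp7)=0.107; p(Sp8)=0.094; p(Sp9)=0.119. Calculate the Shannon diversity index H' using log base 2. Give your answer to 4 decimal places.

3.1503

Each pᵢ log₂ pᵢ term (working shown to 6 dp, full precision carried): 0.119×(-3.070967)=-0.365445, 0.082×(-3.608232)=-0.295875, 0.088×(-3.506353)=-0.308559, 0.126×(-2.988504)=-0.376552, 0.133×(-2.910502)=-0.387097, 0.132×(-2.921390)=-0.385624, 0.107×(-3.224317)=-0.345002, 0.094×(-3.411195)=-0.320652, 0.119×(-3.070967)=-0.365445.
Sum = -3.150250, so H' = 3.1503.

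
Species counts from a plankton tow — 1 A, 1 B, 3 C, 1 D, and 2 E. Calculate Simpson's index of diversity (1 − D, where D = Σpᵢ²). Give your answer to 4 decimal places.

0.7500

Total N = 1+1+3+1+2 = 8, so the proportions are 0.125, 0.125, 0.375, 0.125, 0.25 (working shown to 6 dp, full precision carried).
D = 0.125² + 0.125² + 0.375² + 0.125² + 0.25² = 0.015625 + 0.015625 + 0.140625 + 0.015625 + 0.062500 = 0.250000.
So 1 − D = 0.750000, i.e. 0.7500 to 4 decimal places.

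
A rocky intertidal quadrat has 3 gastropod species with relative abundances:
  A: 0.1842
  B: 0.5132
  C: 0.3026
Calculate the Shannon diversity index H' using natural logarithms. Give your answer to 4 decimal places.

Each pᵢ ln pᵢ term (working shown to 6 dp, full precision carried): 0.1842×(-1.691733)=-0.311617, 0.5132×(-0.667090)=-0.342350, 0.3026×(-1.195343)=-0.361711.
Sum = -1.015679, so H' = 1.0157.

1.0157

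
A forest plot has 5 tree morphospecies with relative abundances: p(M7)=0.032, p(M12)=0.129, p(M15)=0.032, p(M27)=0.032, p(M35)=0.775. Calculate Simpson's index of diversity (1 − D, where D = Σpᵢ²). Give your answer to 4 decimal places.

D = 0.032² + 0.129² + 0.032² + 0.032² + 0.775² = 0.001024 + 0.016641 + 0.001024 + 0.001024 + 0.600625 = 0.620338 (working shown to 6 dp, full precision carried).
So 1 − D = 0.379662, i.e. 0.3797 to 4 decimal places.

0.3797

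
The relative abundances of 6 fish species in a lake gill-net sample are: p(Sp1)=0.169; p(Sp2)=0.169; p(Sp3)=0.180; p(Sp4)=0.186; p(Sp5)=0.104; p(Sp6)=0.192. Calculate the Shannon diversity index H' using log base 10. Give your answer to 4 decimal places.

Each pᵢ log₁₀ pᵢ term (working shown to 6 dp, full precision carried): 0.169×(-0.772113)=-0.130487, 0.169×(-0.772113)=-0.130487, 0.18×(-0.744727)=-0.134051, 0.186×(-0.730487)=-0.135871, 0.104×(-0.982967)=-0.102229, 0.192×(-0.716699)=-0.137606.
Sum = -0.770731, so H' = 0.7707.

0.7707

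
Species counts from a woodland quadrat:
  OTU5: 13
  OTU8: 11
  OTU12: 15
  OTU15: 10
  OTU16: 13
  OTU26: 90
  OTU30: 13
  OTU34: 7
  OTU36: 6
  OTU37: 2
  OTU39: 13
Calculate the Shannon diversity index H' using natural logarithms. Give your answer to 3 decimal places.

Total N = 13+11+15+10+13+90+13+7+6+2+13 = 193, so the proportions are 0.06736, 0.05699, 0.07772, 0.05181, 0.06736, 0.46632, 0.06736, 0.03627, 0.03109, 0.01036, 0.06736 (working shown to 5 dp, full precision carried).
Each pᵢ ln pᵢ term: 0.06736×(-2.69774)=-0.18171, 0.05699×(-2.86479)=-0.16328, 0.07772×(-2.55464)=-0.19855, 0.05181×(-2.96011)=-0.15337, 0.06736×(-2.69774)=-0.18171, 0.46632×(-0.76288)=-0.35575, 0.06736×(-2.69774)=-0.18171, 0.03627×(-3.31678)=-0.12030, 0.03109×(-3.47093)=-0.10790, 0.01036×(-4.56954)=-0.04735, 0.06736×(-2.69774)=-0.18171.
Sum = -1.87335, so H' = 1.873.

1.873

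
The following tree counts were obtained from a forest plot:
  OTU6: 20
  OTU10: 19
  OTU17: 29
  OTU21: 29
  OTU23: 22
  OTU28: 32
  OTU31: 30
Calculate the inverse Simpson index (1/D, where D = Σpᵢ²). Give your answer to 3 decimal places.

6.753

Total N = 20+19+29+29+22+32+30 = 181, so the proportions are 0.1104972, 0.1049724, 0.160221, 0.160221, 0.121547, 0.1767956, 0.1657459 (working shown to 7 dp, full precision carried).
D = 0.1104972² + 0.1049724² + 0.160221² + 0.160221² + 0.121547² + 0.1767956² + 0.1657459² = 0.0122096 + 0.0110192 + 0.0256708 + 0.0256708 + 0.0147737 + 0.0312567 + 0.0274717 = 0.1480724.
So 1/D = 6.75345, i.e. 6.753 to 3 decimal places.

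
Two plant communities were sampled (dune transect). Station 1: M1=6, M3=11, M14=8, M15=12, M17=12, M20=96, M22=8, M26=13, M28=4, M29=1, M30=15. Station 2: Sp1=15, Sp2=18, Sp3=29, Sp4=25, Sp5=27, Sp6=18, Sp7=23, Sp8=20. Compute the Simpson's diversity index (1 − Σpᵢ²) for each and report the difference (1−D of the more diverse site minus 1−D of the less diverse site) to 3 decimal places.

0.164

Station 1: N=186, proportions 0.03226, 0.05914, 0.04301, 0.06452, 0.06452, 0.51613, 0.04301, 0.06989, 0.02151, 0.00538, 0.08065, giving 1−D = 0.70517 (working shown to 5 dp, full precision carried).
Station 2: N=175, proportions 0.08571, 0.10286, 0.16571, 0.14286, 0.15429, 0.10286, 0.13143, 0.11429, giving 1−D = 0.86949.
Difference = |0.70517 − 0.86949| = 0.16432, i.e. 0.164 to 3 decimal places.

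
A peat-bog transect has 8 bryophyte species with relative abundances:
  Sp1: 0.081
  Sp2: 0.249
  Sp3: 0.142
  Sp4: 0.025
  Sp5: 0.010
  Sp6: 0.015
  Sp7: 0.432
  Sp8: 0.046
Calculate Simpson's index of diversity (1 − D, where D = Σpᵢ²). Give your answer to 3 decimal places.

D = 0.081² + 0.249² + 0.142² + 0.025² + 0.01² + 0.015² + 0.432² + 0.046² = 0.00656 + 0.06200 + 0.02016 + 0.00063 + 0.00010 + 0.00022 + 0.18662 + 0.00212 = 0.27842 (working shown to 5 dp, full precision carried).
So 1 − D = 0.72158, i.e. 0.722 to 3 decimal places.

0.722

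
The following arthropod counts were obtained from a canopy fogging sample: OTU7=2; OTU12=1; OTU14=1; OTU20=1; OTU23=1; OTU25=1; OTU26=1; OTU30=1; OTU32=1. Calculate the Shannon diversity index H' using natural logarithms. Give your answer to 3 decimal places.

Total N = 2+1+1+1+1+1+1+1+1 = 10, so the proportions are 0.2, 0.1, 0.1, 0.1, 0.1, 0.1, 0.1, 0.1, 0.1 (working shown to 5 dp, full precision carried).
Each pᵢ ln pᵢ term: 0.2×(-1.60944)=-0.32189, 0.1×(-2.30259)=-0.23026, 0.1×(-2.30259)=-0.23026, 0.1×(-2.30259)=-0.23026, 0.1×(-2.30259)=-0.23026, 0.1×(-2.30259)=-0.23026, 0.1×(-2.30259)=-0.23026, 0.1×(-2.30259)=-0.23026, 0.1×(-2.30259)=-0.23026.
Sum = -2.16396, so H' = 2.164.

2.164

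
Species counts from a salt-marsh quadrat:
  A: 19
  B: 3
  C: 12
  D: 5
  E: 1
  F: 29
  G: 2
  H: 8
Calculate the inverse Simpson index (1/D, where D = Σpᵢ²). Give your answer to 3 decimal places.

Total N = 19+3+12+5+1+29+2+8 = 79, so the proportions are 0.2405063, 0.0379747, 0.1518987, 0.0632911, 0.0126582, 0.3670886, 0.0253165, 0.1012658 (working shown to 7 dp, full precision carried).
D = 0.2405063² + 0.0379747² + 0.1518987² + 0.0632911² + 0.0126582² + 0.3670886² + 0.0253165² + 0.1012658² = 0.0578433 + 0.0014421 + 0.0230732 + 0.0040058 + 0.0001602 + 0.1347540 + 0.0006409 + 0.0102548 = 0.2321743.
So 1/D = 4.30711, i.e. 4.307 to 3 decimal places.

4.307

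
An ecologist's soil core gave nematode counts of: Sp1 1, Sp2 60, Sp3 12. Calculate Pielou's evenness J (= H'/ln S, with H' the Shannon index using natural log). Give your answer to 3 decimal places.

Total N = 1+60+12 = 73, so the proportions are 0.0137, 0.82192, 0.16438 (working shown to 5 dp, full precision carried).
H' = −Σ pᵢ ln pᵢ = −((-0.05877) + (-0.16119) + (-0.29680)) = 0.51677.
With S = 3 species, ln S = 1.09861, so J = 0.51677/1.09861 = 0.47038, i.e. 0.470 to 3 decimal places.

0.470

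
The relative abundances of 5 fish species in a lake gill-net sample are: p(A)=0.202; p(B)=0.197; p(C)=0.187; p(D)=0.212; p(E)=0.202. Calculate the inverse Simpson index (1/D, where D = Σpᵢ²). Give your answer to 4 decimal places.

4.9918

D = 0.202² + 0.197² + 0.187² + 0.212² + 0.202² = 0.04080400 + 0.03880900 + 0.03496900 + 0.04494400 + 0.04080400 = 0.20033000 (working shown to 8 dp, full precision carried).
So 1/D = 4.991764, i.e. 4.9918 to 4 decimal places.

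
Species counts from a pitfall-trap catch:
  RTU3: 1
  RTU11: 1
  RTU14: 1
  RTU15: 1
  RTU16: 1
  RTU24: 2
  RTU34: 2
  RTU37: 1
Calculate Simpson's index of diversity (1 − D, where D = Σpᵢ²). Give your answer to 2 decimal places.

Total N = 1+1+1+1+1+2+2+1 = 10, so the proportions are 0.1, 0.1, 0.1, 0.1, 0.1, 0.2, 0.2, 0.1 (working shown to 4 dp, full precision carried).
D = 0.1² + 0.1² + 0.1² + 0.1² + 0.1² + 0.2² + 0.2² + 0.1² = 0.0100 + 0.0100 + 0.0100 + 0.0100 + 0.0100 + 0.0400 + 0.0400 + 0.0100 = 0.1400.
So 1 − D = 0.8600, i.e. 0.86 to 2 decimal places.

0.86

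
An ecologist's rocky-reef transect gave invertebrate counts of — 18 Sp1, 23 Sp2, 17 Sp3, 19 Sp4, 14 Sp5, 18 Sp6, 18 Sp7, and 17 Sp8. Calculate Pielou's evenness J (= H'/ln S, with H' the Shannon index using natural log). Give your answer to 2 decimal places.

Total N = 18+23+17+19+14+18+18+17 = 144, so the proportions are 0.125, 0.1597, 0.1181, 0.1319, 0.0972, 0.125, 0.125, 0.1181 (working shown to 4 dp, full precision carried).
H' = −Σ pᵢ ln pᵢ = −((-0.2599) + (-0.2930) + (-0.2522) + (-0.2672) + (-0.2266) + (-0.2599) + (-0.2599) + (-0.2522)) = 2.0711.
With S = 8 species, ln S = 2.0794, so J = 2.0711/2.0794 = 0.9960, i.e. 1.00 to 2 decimal places.

1.00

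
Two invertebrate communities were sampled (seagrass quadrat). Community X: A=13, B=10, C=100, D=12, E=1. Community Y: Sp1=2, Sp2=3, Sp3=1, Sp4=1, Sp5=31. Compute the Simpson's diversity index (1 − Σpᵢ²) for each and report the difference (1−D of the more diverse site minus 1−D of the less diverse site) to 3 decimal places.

Community X: N=136, proportions 0.09559, 0.07353, 0.73529, 0.08824, 0.00735, giving 1−D = 0.43696 (working shown to 5 dp, full precision carried).
Community Y: N=38, proportions 0.05263, 0.07895, 0.02632, 0.02632, 0.81579, giving 1−D = 0.32410.
Difference = |0.43696 − 0.32410| = 0.11286, i.e. 0.113 to 3 decimal places.

0.113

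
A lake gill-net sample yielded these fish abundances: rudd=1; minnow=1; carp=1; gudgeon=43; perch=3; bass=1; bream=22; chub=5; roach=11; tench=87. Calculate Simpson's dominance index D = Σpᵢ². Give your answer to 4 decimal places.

0.3285

Total N = 1+1+1+43+3+1+22+5+11+87 = 175, so the proportions are 0.005714, 0.005714, 0.005714, 0.245714, 0.017143, 0.005714, 0.125714, 0.028571, 0.062857, 0.497143 (working shown to 6 dp, full precision carried).
D = 0.005714² + 0.005714² + 0.005714² + 0.245714² + 0.017143² + 0.005714² + 0.125714² + 0.028571² + 0.062857² + 0.497143² = 0.000033 + 0.000033 + 0.000033 + 0.060376 + 0.000294 + 0.000033 + 0.015804 + 0.000816 + 0.003951 + 0.247151 = 0.328522.
To 4 decimal places, D = 0.3285.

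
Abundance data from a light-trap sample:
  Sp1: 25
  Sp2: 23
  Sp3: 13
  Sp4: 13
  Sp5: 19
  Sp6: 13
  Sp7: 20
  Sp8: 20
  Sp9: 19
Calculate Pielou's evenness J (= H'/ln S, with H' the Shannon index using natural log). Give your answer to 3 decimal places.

Total N = 25+23+13+13+19+13+20+20+19 = 165, so the proportions are 0.15152, 0.13939, 0.07879, 0.07879, 0.11515, 0.07879, 0.12121, 0.12121, 0.11515 (working shown to 5 dp, full precision carried).
H' = −Σ pᵢ ln pᵢ = −((-0.28592) + (-0.27467) + (-0.20020) + (-0.20020) + (-0.24890) + (-0.20020) + (-0.25578) + (-0.25578) + (-0.24890)) = 2.17056.
With S = 9 species, ln S = 2.19722, so J = 2.17056/2.19722 = 0.98786, i.e. 0.988 to 3 decimal places.

0.988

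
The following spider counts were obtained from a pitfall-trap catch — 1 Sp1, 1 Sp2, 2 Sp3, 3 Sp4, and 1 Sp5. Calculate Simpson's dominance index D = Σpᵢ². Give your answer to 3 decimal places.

0.250

Total N = 1+1+2+3+1 = 8, so the proportions are 0.125, 0.125, 0.25, 0.375, 0.125 (working shown to 5 dp, full precision carried).
D = 0.125² + 0.125² + 0.25² + 0.375² + 0.125² = 0.01562 + 0.01562 + 0.06250 + 0.14062 + 0.01562 = 0.25000.
To 3 decimal places, D = 0.250.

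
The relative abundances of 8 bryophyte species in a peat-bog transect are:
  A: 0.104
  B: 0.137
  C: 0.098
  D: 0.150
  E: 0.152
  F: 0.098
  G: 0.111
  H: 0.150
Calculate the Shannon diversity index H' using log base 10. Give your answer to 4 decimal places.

Each pᵢ log₁₀ pᵢ term (working shown to 6 dp, full precision carried): 0.104×(-0.982967)=-0.102229, 0.137×(-0.863279)=-0.118269, 0.098×(-1.008774)=-0.098860, 0.15×(-0.823909)=-0.123586, 0.152×(-0.818156)=-0.124360, 0.098×(-1.008774)=-0.098860, 0.111×(-0.954677)=-0.105969, 0.15×(-0.823909)=-0.123586.
Sum = -0.895719, so H' = 0.8957.

0.8957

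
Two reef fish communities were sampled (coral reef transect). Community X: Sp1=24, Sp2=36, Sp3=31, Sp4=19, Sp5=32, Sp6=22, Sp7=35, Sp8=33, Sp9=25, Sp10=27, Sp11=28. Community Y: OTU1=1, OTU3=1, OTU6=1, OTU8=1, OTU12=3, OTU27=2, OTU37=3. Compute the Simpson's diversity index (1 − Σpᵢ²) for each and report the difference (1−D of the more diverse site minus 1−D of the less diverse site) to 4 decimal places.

0.0865

Community X: N=312, proportions 0.076923, 0.115385, 0.099359, 0.060897, 0.102564, 0.070513, 0.112179, 0.105769, 0.080128, 0.086538, 0.089744, giving 1−D = 0.905962 (working shown to 6 dp, full precision carried).
Community Y: N=12, proportions 0.083333, 0.083333, 0.083333, 0.083333, 0.25, 0.166667, 0.25, giving 1−D = 0.819444.
Difference = |0.905962 − 0.819444| = 0.086518, i.e. 0.0865 to 4 decimal places.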